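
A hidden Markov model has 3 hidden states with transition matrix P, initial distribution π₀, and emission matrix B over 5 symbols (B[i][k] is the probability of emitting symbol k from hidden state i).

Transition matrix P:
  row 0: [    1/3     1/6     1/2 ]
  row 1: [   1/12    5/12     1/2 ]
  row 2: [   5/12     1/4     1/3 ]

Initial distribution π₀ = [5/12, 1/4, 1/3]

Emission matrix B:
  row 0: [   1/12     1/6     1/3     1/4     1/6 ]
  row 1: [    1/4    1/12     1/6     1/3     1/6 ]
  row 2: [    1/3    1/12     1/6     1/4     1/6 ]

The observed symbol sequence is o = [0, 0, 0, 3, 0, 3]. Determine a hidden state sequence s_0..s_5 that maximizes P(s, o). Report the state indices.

t=0: δ = [3.472e-02, 6.250e-02, 1.111e-01]  (obs o_0=0)
t=1: δ = [3.858e-03, 6.944e-03, 1.235e-02]  ψ = [2, 2, 2]  (obs o_1=0)
t=2: δ = [4.287e-04, 7.716e-04, 1.372e-03]  ψ = [2, 2, 2]  (obs o_2=0)
t=3: δ = [1.429e-04, 1.143e-04, 1.143e-04]  ψ = [2, 2, 2]  (obs o_3=3)
t=4: δ = [3.969e-06, 1.191e-05, 2.381e-05]  ψ = [0, 1, 0]  (obs o_4=0)
t=5: δ = [2.481e-06, 1.985e-06, 1.985e-06]  ψ = [2, 2, 2]  (obs o_5=3)
backtrack: best end state = 0; path = [2, 2, 2, 0, 2, 0]

path = [2, 2, 2, 0, 2, 0]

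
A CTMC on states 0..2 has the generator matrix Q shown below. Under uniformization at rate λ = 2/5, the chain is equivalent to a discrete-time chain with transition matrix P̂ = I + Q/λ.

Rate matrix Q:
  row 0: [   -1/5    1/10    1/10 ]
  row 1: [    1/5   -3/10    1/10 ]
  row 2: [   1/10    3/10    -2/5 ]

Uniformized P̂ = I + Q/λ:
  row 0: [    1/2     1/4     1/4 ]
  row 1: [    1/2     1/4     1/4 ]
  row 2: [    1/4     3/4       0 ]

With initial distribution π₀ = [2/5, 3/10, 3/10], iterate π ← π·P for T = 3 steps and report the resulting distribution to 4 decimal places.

π = [0.4484, 0.3531, 0.1984]

t=0: π = [0.4000, 0.3000, 0.3000]
t=1: π = [0.4250, 0.4000, 0.1750]
t=2: π = [0.4563, 0.3375, 0.2063]
t=3: π = [0.4484, 0.3531, 0.1984]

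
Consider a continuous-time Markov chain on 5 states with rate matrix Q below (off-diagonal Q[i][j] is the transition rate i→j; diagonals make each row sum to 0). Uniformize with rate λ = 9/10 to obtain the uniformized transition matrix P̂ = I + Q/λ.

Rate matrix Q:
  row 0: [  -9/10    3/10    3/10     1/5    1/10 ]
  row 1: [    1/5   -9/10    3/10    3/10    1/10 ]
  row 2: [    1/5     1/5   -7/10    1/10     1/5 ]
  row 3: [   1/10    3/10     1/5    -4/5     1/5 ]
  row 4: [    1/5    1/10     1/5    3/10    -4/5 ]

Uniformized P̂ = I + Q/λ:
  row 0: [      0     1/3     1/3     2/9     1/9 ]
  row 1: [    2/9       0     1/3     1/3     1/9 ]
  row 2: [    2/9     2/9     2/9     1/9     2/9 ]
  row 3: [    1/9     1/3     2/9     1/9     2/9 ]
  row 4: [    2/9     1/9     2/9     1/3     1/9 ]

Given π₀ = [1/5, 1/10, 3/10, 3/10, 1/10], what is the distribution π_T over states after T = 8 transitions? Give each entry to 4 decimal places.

t=0: π = [0.2000, 0.1000, 0.3000, 0.3000, 0.1000]
t=1: π = [0.1444, 0.2444, 0.2556, 0.1778, 0.1778]
t=2: π = [0.1704, 0.1840, 0.2654, 0.2210, 0.1593]
t=3: π = [0.1598, 0.2071, 0.2616, 0.2063, 0.1652]
t=4: π = [0.1638, 0.1985, 0.2630, 0.2116, 0.1631]
t=5: π = [0.1623, 0.2017, 0.2625, 0.2097, 0.1638]
t=6: π = [0.1629, 0.2005, 0.2627, 0.2104, 0.1636]
t=7: π = [0.1627, 0.2010, 0.2626, 0.2101, 0.1637]
t=8: π = [0.1627, 0.2008, 0.2626, 0.2102, 0.1636]

π = [0.1627, 0.2008, 0.2626, 0.2102, 0.1636]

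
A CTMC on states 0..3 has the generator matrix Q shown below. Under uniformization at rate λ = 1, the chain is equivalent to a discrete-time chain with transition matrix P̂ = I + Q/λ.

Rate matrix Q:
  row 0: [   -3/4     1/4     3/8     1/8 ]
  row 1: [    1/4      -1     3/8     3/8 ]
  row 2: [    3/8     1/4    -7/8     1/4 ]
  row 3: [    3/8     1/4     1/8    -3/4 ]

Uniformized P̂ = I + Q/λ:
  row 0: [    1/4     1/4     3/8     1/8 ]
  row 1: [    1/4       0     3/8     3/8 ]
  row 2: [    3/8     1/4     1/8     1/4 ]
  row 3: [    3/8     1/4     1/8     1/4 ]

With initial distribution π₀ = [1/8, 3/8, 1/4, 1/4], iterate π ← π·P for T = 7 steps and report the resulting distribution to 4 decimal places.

π = [0.3111, 0.2000, 0.2528, 0.2361]

t=0: π = [0.1250, 0.3750, 0.2500, 0.2500]
t=1: π = [0.3125, 0.1563, 0.2500, 0.2813]
t=2: π = [0.3164, 0.2109, 0.2422, 0.2305]
t=3: π = [0.3091, 0.1973, 0.2568, 0.2368]
t=4: π = [0.3117, 0.2007, 0.2516, 0.2360]
t=5: π = [0.3110, 0.1998, 0.2531, 0.2361]
t=6: π = [0.3112, 0.2000, 0.2527, 0.2361]
t=7: π = [0.3111, 0.2000, 0.2528, 0.2361]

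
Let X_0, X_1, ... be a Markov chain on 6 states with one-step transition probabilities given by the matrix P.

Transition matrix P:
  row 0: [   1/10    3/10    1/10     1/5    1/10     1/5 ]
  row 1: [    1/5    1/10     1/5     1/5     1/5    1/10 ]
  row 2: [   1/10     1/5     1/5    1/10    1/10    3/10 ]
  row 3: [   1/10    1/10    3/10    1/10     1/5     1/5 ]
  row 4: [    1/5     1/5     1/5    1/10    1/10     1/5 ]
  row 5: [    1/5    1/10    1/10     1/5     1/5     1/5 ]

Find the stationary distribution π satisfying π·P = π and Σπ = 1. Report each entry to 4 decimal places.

π = [0.1517, 0.1635, 0.1798, 0.1517, 0.1517, 0.2016]

Balance equations π_j = Σ_i π_i·P[i][j]:
  π_0 = 1/10·π_0 + 1/5·π_1 + 1/10·π_2 + 1/10·π_3 + 1/5·π_4 + 1/5·π_5
  π_1 = 3/10·π_0 + 1/10·π_1 + 1/5·π_2 + 1/10·π_3 + 1/5·π_4 + 1/10·π_5
  π_2 = 1/10·π_0 + 1/5·π_1 + 1/5·π_2 + 3/10·π_3 + 1/5·π_4 + 1/10·π_5
  π_3 = 1/5·π_0 + 1/5·π_1 + 1/10·π_2 + 1/10·π_3 + 1/10·π_4 + 1/5·π_5
  π_4 = 1/10·π_0 + 1/5·π_1 + 1/10·π_2 + 1/5·π_3 + 1/10·π_4 + 1/5·π_5
  normalize: π_0 + π_1 + π_2 + π_3 + π_4 + π_5 = 1
Solving the linear system gives exactly π = [167/1101, 60/367, 66/367, 167/1101, 167/1101, 74/367].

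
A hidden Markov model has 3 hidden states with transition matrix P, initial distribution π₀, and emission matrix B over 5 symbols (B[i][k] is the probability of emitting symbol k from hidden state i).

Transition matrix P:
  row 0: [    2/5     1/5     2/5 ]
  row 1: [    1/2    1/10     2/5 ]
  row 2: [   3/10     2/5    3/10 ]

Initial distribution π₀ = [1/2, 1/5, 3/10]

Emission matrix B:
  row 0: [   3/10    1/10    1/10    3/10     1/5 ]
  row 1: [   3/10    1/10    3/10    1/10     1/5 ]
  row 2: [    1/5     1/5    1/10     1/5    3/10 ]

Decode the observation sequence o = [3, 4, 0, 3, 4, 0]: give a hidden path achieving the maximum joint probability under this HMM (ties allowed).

t=0: δ = [1.500e-01, 2.000e-02, 6.000e-02]  (obs o_0=3)
t=1: δ = [1.200e-02, 6.000e-03, 1.800e-02]  ψ = [0, 0, 0]  (obs o_1=4)
t=2: δ = [1.620e-03, 2.160e-03, 1.080e-03]  ψ = [2, 2, 2]  (obs o_2=0)
t=3: δ = [3.240e-04, 4.320e-05, 1.728e-04]  ψ = [1, 2, 1]  (obs o_3=3)
t=4: δ = [2.592e-05, 1.382e-05, 3.888e-05]  ψ = [0, 2, 0]  (obs o_4=4)
t=5: δ = [3.499e-06, 4.666e-06, 2.333e-06]  ψ = [2, 2, 2]  (obs o_5=0)
backtrack: best end state = 1; path = [0, 2, 1, 0, 2, 1]

path = [0, 2, 1, 0, 2, 1]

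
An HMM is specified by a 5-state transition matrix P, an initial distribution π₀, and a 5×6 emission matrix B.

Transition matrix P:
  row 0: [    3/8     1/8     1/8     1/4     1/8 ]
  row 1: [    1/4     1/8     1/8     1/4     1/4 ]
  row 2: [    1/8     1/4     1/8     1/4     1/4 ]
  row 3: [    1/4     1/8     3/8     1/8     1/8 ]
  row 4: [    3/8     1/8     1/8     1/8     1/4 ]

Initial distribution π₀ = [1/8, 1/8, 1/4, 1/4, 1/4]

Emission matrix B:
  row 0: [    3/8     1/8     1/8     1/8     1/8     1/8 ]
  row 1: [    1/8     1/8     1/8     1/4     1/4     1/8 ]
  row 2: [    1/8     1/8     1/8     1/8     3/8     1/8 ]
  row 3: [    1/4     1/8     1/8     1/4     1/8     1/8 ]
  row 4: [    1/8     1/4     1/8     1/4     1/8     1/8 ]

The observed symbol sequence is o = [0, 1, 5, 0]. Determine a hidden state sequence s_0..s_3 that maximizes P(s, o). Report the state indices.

t=0: δ = [4.688e-02, 1.562e-02, 3.125e-02, 6.250e-02, 3.125e-02]  (obs o_0=0)
t=1: δ = [2.197e-03, 9.766e-04, 2.930e-03, 1.465e-03, 1.953e-03]  ψ = [0, 2, 3, 0, 2]  (obs o_1=1)
t=2: δ = [1.030e-04, 9.155e-05, 6.866e-05, 9.155e-05, 9.155e-05]  ψ = [0, 2, 3, 2, 2]  (obs o_2=5)
t=3: δ = [1.448e-05, 2.146e-06, 4.292e-06, 6.437e-06, 2.861e-06]  ψ = [0, 2, 3, 0, 1]  (obs o_3=0)
backtrack: best end state = 0; path = [0, 0, 0, 0]

path = [0, 0, 0, 0]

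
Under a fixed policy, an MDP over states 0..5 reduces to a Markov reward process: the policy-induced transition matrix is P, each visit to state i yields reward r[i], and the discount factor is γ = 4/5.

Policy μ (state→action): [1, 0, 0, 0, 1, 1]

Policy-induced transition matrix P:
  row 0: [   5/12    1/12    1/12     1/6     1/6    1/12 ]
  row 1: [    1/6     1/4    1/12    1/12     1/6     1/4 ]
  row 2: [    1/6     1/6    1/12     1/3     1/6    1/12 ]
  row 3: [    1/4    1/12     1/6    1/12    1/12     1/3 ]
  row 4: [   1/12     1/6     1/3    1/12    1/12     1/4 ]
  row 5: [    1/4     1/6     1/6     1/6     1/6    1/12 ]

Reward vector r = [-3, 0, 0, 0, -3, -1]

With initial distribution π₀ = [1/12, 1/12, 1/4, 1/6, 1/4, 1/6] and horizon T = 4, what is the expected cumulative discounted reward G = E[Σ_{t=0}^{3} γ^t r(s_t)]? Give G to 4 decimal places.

G = -3.5999

t=0: π = [0.0833, 0.0833, 0.2500, 0.1667, 0.2500, 0.1667], E[r] = -1.1667, γ^t·E[r] = -1.166667, running G = -1.166667
t=1: π = [0.1944, 0.1528, 0.1736, 0.1667, 0.1319, 0.1806], E[r] = -1.1597, γ^t·E[r] = -0.927778, running G = -2.094444
t=2: π = [0.2332, 0.1493, 0.1453, 0.1580, 0.1418, 0.1725], E[r] = -1.2975, γ^t·E[r] = -0.830370, running G = -2.924815
t=3: π = [0.2407, 0.1465, 0.1463, 0.1535, 0.1417, 0.1713], E[r] = -1.3185, γ^t·E[r] = -0.675062, running G = -3.599877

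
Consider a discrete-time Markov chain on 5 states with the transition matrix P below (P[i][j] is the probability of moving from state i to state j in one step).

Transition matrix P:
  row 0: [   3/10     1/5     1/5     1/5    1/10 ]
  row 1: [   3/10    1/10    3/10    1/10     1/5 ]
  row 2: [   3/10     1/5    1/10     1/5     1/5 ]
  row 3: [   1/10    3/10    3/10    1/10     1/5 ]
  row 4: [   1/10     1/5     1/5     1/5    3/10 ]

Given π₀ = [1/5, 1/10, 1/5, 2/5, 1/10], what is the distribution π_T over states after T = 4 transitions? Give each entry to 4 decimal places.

π = [0.2277, 0.1968, 0.2148, 0.1638, 0.1969]

t=0: π = [0.2000, 0.1000, 0.2000, 0.4000, 0.1000]
t=1: π = [0.2000, 0.2300, 0.2300, 0.1500, 0.1900]
t=2: π = [0.2320, 0.1920, 0.2150, 0.1620, 0.1990]
t=3: π = [0.2278, 0.1970, 0.2139, 0.1646, 0.1967]
t=4: π = [0.2277, 0.1968, 0.2148, 0.1638, 0.1969]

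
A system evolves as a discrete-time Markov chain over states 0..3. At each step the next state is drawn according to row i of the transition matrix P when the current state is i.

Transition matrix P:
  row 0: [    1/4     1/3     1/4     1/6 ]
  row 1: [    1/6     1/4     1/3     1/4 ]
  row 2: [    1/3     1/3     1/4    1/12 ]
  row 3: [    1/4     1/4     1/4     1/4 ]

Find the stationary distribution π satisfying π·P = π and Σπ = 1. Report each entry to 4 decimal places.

Balance equations π_j = Σ_i π_i·P[i][j]:
  π_0 = 1/4·π_0 + 1/6·π_1 + 1/3·π_2 + 1/4·π_3
  π_1 = 1/3·π_0 + 1/4·π_1 + 1/3·π_2 + 1/4·π_3
  π_2 = 1/4·π_0 + 1/3·π_1 + 1/4·π_2 + 1/4·π_3
  normalize: π_0 + π_1 + π_2 + π_3 = 1
Solving the linear system gives exactly π = [39/157, 507/1727, 474/1727, 317/1727].

π = [0.2484, 0.2936, 0.2745, 0.1836]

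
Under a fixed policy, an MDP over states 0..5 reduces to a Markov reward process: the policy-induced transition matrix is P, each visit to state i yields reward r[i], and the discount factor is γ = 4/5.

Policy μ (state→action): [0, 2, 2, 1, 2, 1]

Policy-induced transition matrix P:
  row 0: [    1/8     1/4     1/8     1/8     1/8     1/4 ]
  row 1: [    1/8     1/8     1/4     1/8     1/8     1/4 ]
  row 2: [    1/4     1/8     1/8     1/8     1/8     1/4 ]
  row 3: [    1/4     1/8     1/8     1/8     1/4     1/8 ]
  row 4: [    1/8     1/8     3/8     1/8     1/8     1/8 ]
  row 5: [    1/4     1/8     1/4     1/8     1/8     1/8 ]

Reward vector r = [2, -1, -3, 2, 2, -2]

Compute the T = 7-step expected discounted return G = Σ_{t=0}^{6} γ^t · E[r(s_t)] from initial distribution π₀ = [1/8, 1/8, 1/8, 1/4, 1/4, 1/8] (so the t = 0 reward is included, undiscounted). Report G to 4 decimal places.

G = -0.1619

t=0: π = [0.1250, 0.1250, 0.1250, 0.2500, 0.2500, 0.1250], E[r] = 0.5000, γ^t·E[r] = 0.500000, running G = 0.500000
t=1: π = [0.1875, 0.1406, 0.2188, 0.1250, 0.1563, 0.1719], E[r] = -0.2031, γ^t·E[r] = -0.162500, running G = 0.337500
t=2: π = [0.1895, 0.1484, 0.2031, 0.1250, 0.1406, 0.1934], E[r] = -0.2344, γ^t·E[r] = -0.150000, running G = 0.187500
t=3: π = [0.1902, 0.1487, 0.2029, 0.1250, 0.1406, 0.1926], E[r] = -0.2310, γ^t·E[r] = -0.118250, running G = 0.069250
t=4: π = [0.1901, 0.1488, 0.2028, 0.1250, 0.1406, 0.1927], E[r] = -0.2313, γ^t·E[r] = -0.094738, running G = -0.025488
t=5: π = [0.1901, 0.1488, 0.2028, 0.1250, 0.1406, 0.1927], E[r] = -0.2313, γ^t·E[r] = -0.075798, running G = -0.101285
t=6: π = [0.1901, 0.1488, 0.2028, 0.1250, 0.1406, 0.1927], E[r] = -0.2313, γ^t·E[r] = -0.060636, running G = -0.161921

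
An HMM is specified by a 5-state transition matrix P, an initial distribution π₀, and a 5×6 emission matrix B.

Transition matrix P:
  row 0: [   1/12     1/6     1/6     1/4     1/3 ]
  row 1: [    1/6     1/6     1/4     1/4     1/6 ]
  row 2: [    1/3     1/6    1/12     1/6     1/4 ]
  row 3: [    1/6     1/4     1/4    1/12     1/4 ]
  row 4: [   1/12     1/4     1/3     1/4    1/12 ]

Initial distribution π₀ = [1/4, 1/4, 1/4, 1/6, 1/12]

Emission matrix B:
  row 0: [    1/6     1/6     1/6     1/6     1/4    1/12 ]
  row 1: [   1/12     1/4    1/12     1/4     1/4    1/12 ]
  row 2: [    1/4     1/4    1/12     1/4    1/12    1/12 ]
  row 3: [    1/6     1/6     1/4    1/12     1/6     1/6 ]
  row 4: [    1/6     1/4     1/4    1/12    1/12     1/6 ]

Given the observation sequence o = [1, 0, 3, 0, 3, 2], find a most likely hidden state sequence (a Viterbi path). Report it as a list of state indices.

path = [1, 2, 0, 4, 2, 4]

t=0: δ = [4.167e-02, 6.250e-02, 6.250e-02, 2.778e-02, 2.083e-02]  (obs o_0=1)
t=1: δ = [3.472e-03, 8.681e-04, 3.906e-03, 2.604e-03, 2.604e-03]  ψ = [2, 1, 1, 1, 2]  (obs o_1=0)
t=2: δ = [2.170e-04, 1.628e-04, 2.170e-04, 7.234e-05, 9.645e-05]  ψ = [2, 2, 4, 0, 0]  (obs o_2=3)
t=3: δ = [1.206e-05, 3.014e-06, 1.017e-05, 9.042e-06, 1.206e-05]  ψ = [2, 0, 1, 0, 0]  (obs o_3=0)
t=4: δ = [5.651e-07, 7.535e-07, 1.005e-06, 2.512e-07, 3.349e-07]  ψ = [2, 4, 4, 0, 0]  (obs o_4=3)
t=5: δ = [5.582e-08, 1.395e-08, 1.570e-08, 4.710e-08, 6.279e-08]  ψ = [2, 2, 1, 1, 2]  (obs o_5=2)
backtrack: best end state = 4; path = [1, 2, 0, 4, 2, 4]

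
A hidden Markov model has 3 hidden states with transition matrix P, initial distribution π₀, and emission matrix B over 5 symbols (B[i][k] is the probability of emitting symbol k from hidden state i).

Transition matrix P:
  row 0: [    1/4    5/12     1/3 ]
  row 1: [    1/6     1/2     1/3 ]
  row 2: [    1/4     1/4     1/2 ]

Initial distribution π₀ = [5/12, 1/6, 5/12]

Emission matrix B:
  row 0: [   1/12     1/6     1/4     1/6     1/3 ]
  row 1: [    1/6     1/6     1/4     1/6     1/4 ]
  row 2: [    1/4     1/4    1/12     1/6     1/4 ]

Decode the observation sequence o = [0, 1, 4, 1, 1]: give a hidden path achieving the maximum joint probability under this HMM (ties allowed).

path = [2, 2, 2, 2, 2]

t=0: δ = [3.472e-02, 2.778e-02, 1.042e-01]  (obs o_0=0)
t=1: δ = [4.340e-03, 4.340e-03, 1.302e-02]  ψ = [2, 2, 2]  (obs o_1=1)
t=2: δ = [1.085e-03, 8.138e-04, 1.628e-03]  ψ = [2, 2, 2]  (obs o_2=4)
t=3: δ = [6.782e-05, 7.535e-05, 2.035e-04]  ψ = [2, 0, 2]  (obs o_3=1)
t=4: δ = [8.477e-06, 8.477e-06, 2.543e-05]  ψ = [2, 2, 2]  (obs o_4=1)
backtrack: best end state = 2; path = [2, 2, 2, 2, 2]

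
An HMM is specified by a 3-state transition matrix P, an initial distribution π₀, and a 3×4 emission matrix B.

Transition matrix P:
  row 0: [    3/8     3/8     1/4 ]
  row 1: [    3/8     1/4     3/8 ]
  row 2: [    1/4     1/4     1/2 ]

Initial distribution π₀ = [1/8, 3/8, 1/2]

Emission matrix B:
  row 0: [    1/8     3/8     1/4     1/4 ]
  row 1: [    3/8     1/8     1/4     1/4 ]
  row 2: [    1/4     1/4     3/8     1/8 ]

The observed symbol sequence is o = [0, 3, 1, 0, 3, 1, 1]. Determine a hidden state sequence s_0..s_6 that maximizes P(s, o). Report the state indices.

path = [1, 0, 0, 1, 0, 0, 0]

t=0: δ = [1.562e-02, 1.406e-01, 1.250e-01]  (obs o_0=0)
t=1: δ = [1.318e-02, 8.789e-03, 7.812e-03]  ψ = [1, 1, 2]  (obs o_1=3)
t=2: δ = [1.854e-03, 6.180e-04, 9.766e-04]  ψ = [0, 0, 2]  (obs o_2=1)
t=3: δ = [8.690e-05, 2.607e-04, 1.221e-04]  ψ = [0, 0, 2]  (obs o_3=0)
t=4: δ = [2.444e-05, 1.629e-05, 1.222e-05]  ψ = [1, 1, 1]  (obs o_4=3)
t=5: δ = [3.437e-06, 1.146e-06, 1.528e-06]  ψ = [0, 0, 0]  (obs o_5=1)
t=6: δ = [4.833e-07, 1.611e-07, 2.148e-07]  ψ = [0, 0, 0]  (obs o_6=1)
backtrack: best end state = 0; path = [1, 0, 0, 1, 0, 0, 0]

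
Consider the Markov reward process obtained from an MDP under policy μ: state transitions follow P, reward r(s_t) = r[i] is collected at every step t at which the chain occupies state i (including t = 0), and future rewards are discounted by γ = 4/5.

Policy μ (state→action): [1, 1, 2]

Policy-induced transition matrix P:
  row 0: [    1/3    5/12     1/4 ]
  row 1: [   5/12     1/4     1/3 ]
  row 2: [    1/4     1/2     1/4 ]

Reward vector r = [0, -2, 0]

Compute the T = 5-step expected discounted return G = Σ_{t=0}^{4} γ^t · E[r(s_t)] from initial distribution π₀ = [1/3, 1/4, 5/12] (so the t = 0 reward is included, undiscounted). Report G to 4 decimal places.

G = -2.3268

t=0: π = [0.3333, 0.2500, 0.4167], E[r] = -0.5000, γ^t·E[r] = -0.500000, running G = -0.500000
t=1: π = [0.3194, 0.4097, 0.2708], E[r] = -0.8194, γ^t·E[r] = -0.655556, running G = -1.155556
t=2: π = [0.3449, 0.3709, 0.2841], E[r] = -0.7419, γ^t·E[r] = -0.474815, running G = -1.630370
t=3: π = [0.3406, 0.3785, 0.2809], E[r] = -0.7570, γ^t·E[r] = -0.387605, running G = -2.017975
t=4: π = [0.3415, 0.3770, 0.2815], E[r] = -0.7540, γ^t·E[r] = -0.308830, running G = -2.326805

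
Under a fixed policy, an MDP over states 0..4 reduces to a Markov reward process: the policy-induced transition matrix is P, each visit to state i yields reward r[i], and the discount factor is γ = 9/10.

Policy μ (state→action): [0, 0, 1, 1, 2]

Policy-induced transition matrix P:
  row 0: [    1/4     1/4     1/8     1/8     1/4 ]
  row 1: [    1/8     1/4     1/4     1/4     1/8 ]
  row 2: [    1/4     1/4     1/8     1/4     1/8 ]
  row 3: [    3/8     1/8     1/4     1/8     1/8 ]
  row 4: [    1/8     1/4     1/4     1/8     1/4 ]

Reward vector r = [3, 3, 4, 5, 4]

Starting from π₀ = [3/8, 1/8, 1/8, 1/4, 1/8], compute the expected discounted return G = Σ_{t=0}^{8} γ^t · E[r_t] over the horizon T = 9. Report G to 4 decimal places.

G = 22.8238

t=0: π = [0.3750, 0.1250, 0.1250, 0.2500, 0.1250], E[r] = 3.7500, γ^t·E[r] = 3.750000, running G = 3.750000
t=1: π = [0.2500, 0.2188, 0.1875, 0.1563, 0.1875], E[r] = 3.6875, γ^t·E[r] = 3.318750, running G = 7.068750
t=2: π = [0.2188, 0.2305, 0.1953, 0.1758, 0.1797], E[r] = 3.7266, γ^t·E[r] = 3.018516, running G = 10.087266
t=3: π = [0.2207, 0.2280, 0.1982, 0.1782, 0.1748], E[r] = 3.7295, γ^t·E[r] = 2.718800, running G = 12.806065
t=4: π = [0.2219, 0.2277, 0.1976, 0.1783, 0.1744], E[r] = 3.7286, γ^t·E[r] = 2.446359, running G = 15.252425
t=5: π = [0.2220, 0.2277, 0.1976, 0.1782, 0.1745], E[r] = 3.7284, γ^t·E[r] = 2.201606, running G = 17.454031
t=6: π = [0.2220, 0.2277, 0.1976, 0.1782, 0.1746], E[r] = 3.7284, γ^t·E[r] = 1.981447, running G = 19.435477
t=7: π = [0.2220, 0.2277, 0.1976, 0.1782, 0.1746], E[r] = 3.7284, γ^t·E[r] = 1.783305, running G = 21.218782
t=8: π = [0.2220, 0.2277, 0.1976, 0.1782, 0.1746], E[r] = 3.7284, γ^t·E[r] = 1.604975, running G = 22.823757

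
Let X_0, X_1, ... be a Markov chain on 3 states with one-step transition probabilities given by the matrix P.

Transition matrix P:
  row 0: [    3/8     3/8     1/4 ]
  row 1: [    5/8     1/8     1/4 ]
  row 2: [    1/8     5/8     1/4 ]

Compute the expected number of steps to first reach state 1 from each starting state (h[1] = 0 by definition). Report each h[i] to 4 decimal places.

h = [2.2857, 0.0000, 1.7143]

First-step conditioning: h[1] = 0; for i ≠ 1, h[i] = 1 + Σ_k P[i][k]·h[k].
  h[0] = 1 + 3/8·h[0] + 1/4·h[2]
  h[2] = 1 + 1/8·h[0] + 1/4·h[2]
Solving the 2×2 linear system over states ≠ 1 gives exactly h = [16/7, 0, 12/7] (h[1] = 0 is the target).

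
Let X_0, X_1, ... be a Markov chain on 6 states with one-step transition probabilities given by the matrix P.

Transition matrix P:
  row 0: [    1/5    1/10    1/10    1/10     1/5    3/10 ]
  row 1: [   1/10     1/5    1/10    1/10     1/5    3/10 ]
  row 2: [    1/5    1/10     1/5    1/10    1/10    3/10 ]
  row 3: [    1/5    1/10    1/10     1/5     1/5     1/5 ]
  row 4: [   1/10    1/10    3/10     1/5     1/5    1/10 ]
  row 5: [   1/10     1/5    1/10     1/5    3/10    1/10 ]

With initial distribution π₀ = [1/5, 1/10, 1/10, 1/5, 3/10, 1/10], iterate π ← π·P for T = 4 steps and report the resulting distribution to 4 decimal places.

t=0: π = [0.2000, 0.1000, 0.1000, 0.2000, 0.3000, 0.1000]
t=1: π = [0.1500, 0.1200, 0.1700, 0.1600, 0.2000, 0.2000]
t=2: π = [0.1480, 0.1320, 0.1570, 0.1560, 0.2030, 0.2040]
t=3: π = [0.1461, 0.1336, 0.1563, 0.1563, 0.2047, 0.2030]
t=4: π = [0.1459, 0.1337, 0.1566, 0.1564, 0.2047, 0.2028]

π = [0.1459, 0.1337, 0.1566, 0.1564, 0.2047, 0.2028]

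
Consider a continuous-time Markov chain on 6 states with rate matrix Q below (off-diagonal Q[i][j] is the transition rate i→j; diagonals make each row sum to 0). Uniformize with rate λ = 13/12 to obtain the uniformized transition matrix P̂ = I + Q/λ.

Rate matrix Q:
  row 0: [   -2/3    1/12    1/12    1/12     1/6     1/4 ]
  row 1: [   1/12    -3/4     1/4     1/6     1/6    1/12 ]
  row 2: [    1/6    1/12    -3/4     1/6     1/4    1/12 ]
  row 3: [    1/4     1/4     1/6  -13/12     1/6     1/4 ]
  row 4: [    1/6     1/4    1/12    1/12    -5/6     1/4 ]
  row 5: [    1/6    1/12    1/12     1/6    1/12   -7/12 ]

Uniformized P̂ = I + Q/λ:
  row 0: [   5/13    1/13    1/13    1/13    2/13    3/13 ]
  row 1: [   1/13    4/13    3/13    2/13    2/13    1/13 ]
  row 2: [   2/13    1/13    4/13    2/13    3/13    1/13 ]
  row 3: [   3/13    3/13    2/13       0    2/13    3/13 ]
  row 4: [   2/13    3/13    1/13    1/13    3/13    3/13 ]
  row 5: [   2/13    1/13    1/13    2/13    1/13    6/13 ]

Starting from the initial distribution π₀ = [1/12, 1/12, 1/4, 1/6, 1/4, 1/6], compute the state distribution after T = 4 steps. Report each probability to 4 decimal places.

π = [0.1952, 0.1542, 0.1423, 0.1097, 0.1589, 0.2396]

t=0: π = [0.0833, 0.0833, 0.2500, 0.1667, 0.2500, 0.1667]
t=1: π = [0.1795, 0.1603, 0.1603, 0.1026, 0.1795, 0.2179]
t=2: π = [0.1908, 0.1573, 0.1464, 0.1105, 0.1632, 0.2318]
t=3: π = [0.1943, 0.1553, 0.1434, 0.1096, 0.1598, 0.2375]
t=4: π = [0.1952, 0.1542, 0.1423, 0.1097, 0.1589, 0.2396]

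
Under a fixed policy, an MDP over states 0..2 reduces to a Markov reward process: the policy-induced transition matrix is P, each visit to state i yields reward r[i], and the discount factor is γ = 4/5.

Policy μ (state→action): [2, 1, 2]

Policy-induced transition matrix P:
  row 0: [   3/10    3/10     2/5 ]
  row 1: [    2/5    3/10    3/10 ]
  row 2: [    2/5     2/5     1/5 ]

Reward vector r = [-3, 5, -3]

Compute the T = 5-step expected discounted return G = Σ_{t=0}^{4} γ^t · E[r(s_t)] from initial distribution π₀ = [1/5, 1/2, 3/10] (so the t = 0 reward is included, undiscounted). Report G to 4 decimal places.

G = 0.1501

t=0: π = [0.2000, 0.5000, 0.3000], E[r] = 1.0000, γ^t·E[r] = 1.000000, running G = 1.000000
t=1: π = [0.3800, 0.3300, 0.2900], E[r] = -0.3600, γ^t·E[r] = -0.288000, running G = 0.712000
t=2: π = [0.3620, 0.3290, 0.3090], E[r] = -0.3680, γ^t·E[r] = -0.235520, running G = 0.476480
t=3: π = [0.3638, 0.3309, 0.3053], E[r] = -0.3528, γ^t·E[r] = -0.180634, running G = 0.295846
t=4: π = [0.3636, 0.3305, 0.3059], E[r] = -0.3558, γ^t·E[r] = -0.145719, running G = 0.150127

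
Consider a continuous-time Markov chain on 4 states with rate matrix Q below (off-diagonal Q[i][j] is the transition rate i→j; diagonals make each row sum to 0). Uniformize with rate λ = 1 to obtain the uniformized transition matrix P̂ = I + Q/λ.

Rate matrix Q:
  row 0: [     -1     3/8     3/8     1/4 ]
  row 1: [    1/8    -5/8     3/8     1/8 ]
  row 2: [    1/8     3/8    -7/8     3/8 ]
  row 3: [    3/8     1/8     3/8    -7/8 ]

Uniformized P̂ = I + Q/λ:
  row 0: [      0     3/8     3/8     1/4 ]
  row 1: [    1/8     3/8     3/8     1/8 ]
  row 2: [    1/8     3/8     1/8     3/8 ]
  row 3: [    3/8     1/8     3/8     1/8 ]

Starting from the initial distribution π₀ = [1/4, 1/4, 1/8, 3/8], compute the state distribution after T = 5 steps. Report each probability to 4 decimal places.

π = [0.1605, 0.3197, 0.3002, 0.2196]

t=0: π = [0.2500, 0.2500, 0.1250, 0.3750]
t=1: π = [0.1875, 0.2813, 0.3438, 0.1875]
t=2: π = [0.1484, 0.3281, 0.2891, 0.2344]
t=3: π = [0.1650, 0.3164, 0.3027, 0.2158]
t=4: π = [0.1583, 0.3210, 0.2993, 0.2213]
t=5: π = [0.1605, 0.3197, 0.3002, 0.2196]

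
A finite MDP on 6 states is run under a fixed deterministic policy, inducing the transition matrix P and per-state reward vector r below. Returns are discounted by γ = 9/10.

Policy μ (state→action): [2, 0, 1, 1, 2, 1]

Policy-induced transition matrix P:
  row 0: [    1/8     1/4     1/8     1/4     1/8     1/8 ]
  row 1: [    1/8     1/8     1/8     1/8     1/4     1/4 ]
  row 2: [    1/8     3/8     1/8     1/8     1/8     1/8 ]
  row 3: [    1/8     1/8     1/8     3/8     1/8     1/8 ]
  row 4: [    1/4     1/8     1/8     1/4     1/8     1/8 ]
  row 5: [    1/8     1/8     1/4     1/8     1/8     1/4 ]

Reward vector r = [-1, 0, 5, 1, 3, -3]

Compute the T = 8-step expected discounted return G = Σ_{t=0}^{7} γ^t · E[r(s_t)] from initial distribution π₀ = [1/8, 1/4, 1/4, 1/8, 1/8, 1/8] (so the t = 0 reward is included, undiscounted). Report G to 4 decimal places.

t=0: π = [0.1250, 0.2500, 0.2500, 0.1250, 0.1250, 0.1250], E[r] = 1.2500, γ^t·E[r] = 1.250000, running G = 1.250000
t=1: π = [0.1406, 0.2031, 0.1406, 0.1875, 0.1563, 0.1719], E[r] = 0.7031, γ^t·E[r] = 0.632813, running G = 1.882813
t=2: π = [0.1445, 0.1777, 0.1465, 0.2090, 0.1504, 0.1719], E[r] = 0.7324, γ^t·E[r] = 0.593262, running G = 2.476074
t=3: π = [0.1438, 0.1797, 0.1465, 0.2141, 0.1472, 0.1687], E[r] = 0.7383, γ^t·E[r] = 0.538207, running G = 3.014281
t=4: π = [0.1434, 0.1796, 0.1461, 0.2149, 0.1475, 0.1685], E[r] = 0.7387, γ^t·E[r] = 0.484647, running G = 3.498928
t=5: π = [0.1434, 0.1794, 0.1461, 0.2151, 0.1474, 0.1685], E[r] = 0.7388, γ^t·E[r] = 0.436247, running G = 3.935175
t=6: π = [0.1434, 0.1794, 0.1461, 0.2151, 0.1474, 0.1685], E[r] = 0.7388, γ^t·E[r] = 0.392644, running G = 4.327820
t=7: π = [0.1434, 0.1794, 0.1461, 0.2151, 0.1474, 0.1685], E[r] = 0.7388, γ^t·E[r] = 0.353383, running G = 4.681202

G = 4.6812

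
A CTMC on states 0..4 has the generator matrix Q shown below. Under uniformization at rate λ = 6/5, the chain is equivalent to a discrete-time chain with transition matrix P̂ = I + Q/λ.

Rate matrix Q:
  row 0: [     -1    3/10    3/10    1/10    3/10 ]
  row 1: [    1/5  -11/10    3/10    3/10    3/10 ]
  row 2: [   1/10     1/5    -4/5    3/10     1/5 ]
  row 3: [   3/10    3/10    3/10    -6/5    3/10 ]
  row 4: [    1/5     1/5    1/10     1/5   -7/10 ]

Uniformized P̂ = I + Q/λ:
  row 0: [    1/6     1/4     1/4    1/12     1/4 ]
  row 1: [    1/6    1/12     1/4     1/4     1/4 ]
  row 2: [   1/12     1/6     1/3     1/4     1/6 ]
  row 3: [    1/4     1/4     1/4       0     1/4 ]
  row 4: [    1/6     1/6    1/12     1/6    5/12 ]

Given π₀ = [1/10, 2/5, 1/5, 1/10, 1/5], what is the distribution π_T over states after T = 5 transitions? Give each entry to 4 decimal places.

π = [0.1614, 0.1785, 0.2223, 0.1600, 0.2777]

t=0: π = [0.1000, 0.4000, 0.2000, 0.1000, 0.2000]
t=1: π = [0.1583, 0.1500, 0.2333, 0.1917, 0.2667]
t=2: π = [0.1632, 0.1833, 0.2250, 0.1535, 0.2750]
t=3: π = [0.1607, 0.1778, 0.2229, 0.1615, 0.2771]
t=4: π = [0.1615, 0.1787, 0.2224, 0.1597, 0.2776]
t=5: π = [0.1614, 0.1785, 0.2223, 0.1600, 0.2777]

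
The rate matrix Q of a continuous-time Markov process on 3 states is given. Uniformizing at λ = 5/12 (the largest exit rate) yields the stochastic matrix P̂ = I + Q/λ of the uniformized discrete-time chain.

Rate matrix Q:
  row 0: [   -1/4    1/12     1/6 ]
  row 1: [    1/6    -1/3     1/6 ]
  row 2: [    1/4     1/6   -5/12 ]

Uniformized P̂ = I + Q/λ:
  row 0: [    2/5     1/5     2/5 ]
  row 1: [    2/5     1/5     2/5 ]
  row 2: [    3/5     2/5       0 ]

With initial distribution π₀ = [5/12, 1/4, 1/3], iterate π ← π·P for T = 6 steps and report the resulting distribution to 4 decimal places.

t=0: π = [0.4167, 0.2500, 0.3333]
t=1: π = [0.4667, 0.2667, 0.2667]
t=2: π = [0.4533, 0.2533, 0.2933]
t=3: π = [0.4587, 0.2587, 0.2827]
t=4: π = [0.4565, 0.2565, 0.2869]
t=5: π = [0.4574, 0.2574, 0.2852]
t=6: π = [0.4570, 0.2570, 0.2859]

π = [0.4570, 0.2570, 0.2859]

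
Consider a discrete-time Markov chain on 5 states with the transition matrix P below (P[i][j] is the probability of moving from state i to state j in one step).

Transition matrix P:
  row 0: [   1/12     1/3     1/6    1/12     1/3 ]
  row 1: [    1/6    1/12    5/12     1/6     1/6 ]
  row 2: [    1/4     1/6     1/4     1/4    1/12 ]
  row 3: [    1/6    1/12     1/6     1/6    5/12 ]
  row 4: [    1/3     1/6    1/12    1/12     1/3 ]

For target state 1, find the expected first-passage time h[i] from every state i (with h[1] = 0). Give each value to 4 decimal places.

First-step conditioning: h[1] = 0; for i ≠ 1, h[i] = 1 + Σ_k P[i][k]·h[k].
  h[0] = 1 + 1/12·h[0] + 1/6·h[2] + 1/12·h[3] + 1/3·h[4]
  h[2] = 1 + 1/4·h[0] + 1/4·h[2] + 1/4·h[3] + 1/12·h[4]
  h[3] = 1 + 1/6·h[0] + 1/6·h[2] + 1/6·h[3] + 5/12·h[4]
  h[4] = 1 + 1/3·h[0] + 1/12·h[2] + 1/12·h[3] + 1/3·h[4]
Solving the 4×4 linear system over states ≠ 1 gives exactly h = [5684/1291, 0, 6780/1291, 7312/1291, 6540/1291] (h[1] = 0 is the target).

h = [4.4028, 0.0000, 5.2517, 5.6638, 5.0658]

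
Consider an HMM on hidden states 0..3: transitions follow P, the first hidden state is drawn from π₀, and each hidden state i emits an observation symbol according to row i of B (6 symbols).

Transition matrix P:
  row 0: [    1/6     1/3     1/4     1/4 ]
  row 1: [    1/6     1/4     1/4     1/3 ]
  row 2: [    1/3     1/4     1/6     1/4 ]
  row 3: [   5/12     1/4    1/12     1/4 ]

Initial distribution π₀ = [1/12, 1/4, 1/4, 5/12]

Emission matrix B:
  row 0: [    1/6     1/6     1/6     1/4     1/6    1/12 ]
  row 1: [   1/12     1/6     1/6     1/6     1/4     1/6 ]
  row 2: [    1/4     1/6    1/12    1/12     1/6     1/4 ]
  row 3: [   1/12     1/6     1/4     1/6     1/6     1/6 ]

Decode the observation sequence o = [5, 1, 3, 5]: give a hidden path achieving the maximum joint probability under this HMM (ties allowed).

t=0: δ = [6.944e-03, 4.167e-02, 6.250e-02, 6.944e-02]  (obs o_0=5)
t=1: δ = [4.823e-03, 2.894e-03, 1.736e-03, 2.894e-03]  ψ = [3, 3, 1, 3]  (obs o_1=1)
t=2: δ = [3.014e-04, 2.679e-04, 1.005e-04, 2.009e-04]  ψ = [3, 0, 0, 0]  (obs o_2=3)
t=3: δ = [6.977e-06, 1.674e-05, 1.884e-05, 1.488e-05]  ψ = [3, 0, 0, 1]  (obs o_3=5)
backtrack: best end state = 2; path = [3, 3, 0, 2]

path = [3, 3, 0, 2]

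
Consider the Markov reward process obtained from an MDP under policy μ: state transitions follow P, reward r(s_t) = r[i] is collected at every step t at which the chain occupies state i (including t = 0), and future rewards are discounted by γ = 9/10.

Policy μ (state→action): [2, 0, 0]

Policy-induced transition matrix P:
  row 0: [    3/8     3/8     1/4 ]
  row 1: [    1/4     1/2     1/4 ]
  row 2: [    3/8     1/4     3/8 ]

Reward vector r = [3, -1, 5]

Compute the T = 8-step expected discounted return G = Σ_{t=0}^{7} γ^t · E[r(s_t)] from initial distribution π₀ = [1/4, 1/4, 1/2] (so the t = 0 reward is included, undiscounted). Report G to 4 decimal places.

t=0: π = [0.2500, 0.2500, 0.5000], E[r] = 3.0000, γ^t·E[r] = 3.000000, running G = 3.000000
t=1: π = [0.3438, 0.3438, 0.3125], E[r] = 2.2500, γ^t·E[r] = 2.025000, running G = 5.025000
t=2: π = [0.3320, 0.3789, 0.2891], E[r] = 2.0625, γ^t·E[r] = 1.670625, running G = 6.695625
t=3: π = [0.3276, 0.3862, 0.2861], E[r] = 2.0273, γ^t·E[r] = 1.477934, running G = 8.173559
t=4: π = [0.3267, 0.3875, 0.2858], E[r] = 2.0215, γ^t·E[r] = 1.326296, running G = 9.499854
t=5: π = [0.3266, 0.3877, 0.2857], E[r] = 2.0206, γ^t·E[r] = 1.193126, running G = 10.692980
t=6: π = [0.3265, 0.3877, 0.2857], E[r] = 2.0204, γ^t·E[r] = 1.073740, running G = 11.766720
t=7: π = [0.3265, 0.3878, 0.2857], E[r] = 2.0204, γ^t·E[r] = 0.966357, running G = 12.733077

G = 12.7331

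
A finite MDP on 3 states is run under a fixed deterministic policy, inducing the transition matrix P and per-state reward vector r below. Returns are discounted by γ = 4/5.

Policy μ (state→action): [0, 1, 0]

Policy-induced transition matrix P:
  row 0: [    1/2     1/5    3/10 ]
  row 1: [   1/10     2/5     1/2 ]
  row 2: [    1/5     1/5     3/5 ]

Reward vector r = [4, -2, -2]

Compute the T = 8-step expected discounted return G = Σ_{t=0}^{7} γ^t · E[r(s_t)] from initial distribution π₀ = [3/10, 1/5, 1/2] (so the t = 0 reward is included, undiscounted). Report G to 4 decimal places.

t=0: π = [0.3000, 0.2000, 0.5000], E[r] = -0.2000, γ^t·E[r] = -0.200000, running G = -0.200000
t=1: π = [0.2700, 0.2400, 0.4900], E[r] = -0.3800, γ^t·E[r] = -0.304000, running G = -0.504000
t=2: π = [0.2570, 0.2480, 0.4950], E[r] = -0.4580, γ^t·E[r] = -0.293120, running G = -0.797120
t=3: π = [0.2523, 0.2496, 0.4981], E[r] = -0.4862, γ^t·E[r] = -0.248934, running G = -1.046054
t=4: π = [0.2507, 0.2499, 0.4994], E[r] = -0.4956, γ^t·E[r] = -0.203006, running G = -1.249060
t=5: π = [0.2502, 0.2500, 0.4998], E[r] = -0.4986, γ^t·E[r] = -0.163394, running G = -1.412454
t=6: π = [0.2501, 0.2500, 0.4999], E[r] = -0.4996, γ^t·E[r] = -0.130962, running G = -1.543416
t=7: π = [0.2500, 0.2500, 0.5000], E[r] = -0.4999, γ^t·E[r] = -0.104831, running G = -1.648247

G = -1.6482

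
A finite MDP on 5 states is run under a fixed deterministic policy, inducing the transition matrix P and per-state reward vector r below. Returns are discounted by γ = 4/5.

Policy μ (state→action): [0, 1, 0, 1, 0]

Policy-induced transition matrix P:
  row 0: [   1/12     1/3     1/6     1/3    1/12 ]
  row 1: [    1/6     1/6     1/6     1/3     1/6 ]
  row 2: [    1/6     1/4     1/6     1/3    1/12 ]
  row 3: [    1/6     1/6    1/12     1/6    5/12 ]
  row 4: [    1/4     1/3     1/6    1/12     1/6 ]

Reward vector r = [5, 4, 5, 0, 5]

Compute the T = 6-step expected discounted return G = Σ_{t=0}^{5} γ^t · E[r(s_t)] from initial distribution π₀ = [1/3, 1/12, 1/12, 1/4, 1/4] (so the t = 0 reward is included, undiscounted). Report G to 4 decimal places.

t=0: π = [0.3333, 0.0833, 0.0833, 0.2500, 0.2500], E[r] = 3.6667, γ^t·E[r] = 3.666667, running G = 3.666667
t=1: π = [0.1597, 0.2708, 0.1458, 0.2292, 0.1944], E[r] = 3.5833, γ^t·E[r] = 2.866667, running G = 6.533333
t=2: π = [0.1696, 0.2378, 0.1476, 0.2465, 0.1985], E[r] = 3.5295, γ^t·E[r] = 2.258889, running G = 8.792222
t=3: π = [0.1691, 0.2403, 0.1461, 0.2426, 0.2019], E[r] = 3.5466, γ^t·E[r] = 1.815852, running G = 10.608074
t=4: π = [0.1694, 0.2407, 0.1464, 0.2424, 0.2011], E[r] = 3.5472, γ^t·E[r] = 1.452928, running G = 12.061002
t=5: π = [0.1693, 0.2406, 0.1465, 0.2427, 0.2010], E[r] = 3.5461, γ^t·E[r] = 1.161974, running G = 13.222976

G = 13.2230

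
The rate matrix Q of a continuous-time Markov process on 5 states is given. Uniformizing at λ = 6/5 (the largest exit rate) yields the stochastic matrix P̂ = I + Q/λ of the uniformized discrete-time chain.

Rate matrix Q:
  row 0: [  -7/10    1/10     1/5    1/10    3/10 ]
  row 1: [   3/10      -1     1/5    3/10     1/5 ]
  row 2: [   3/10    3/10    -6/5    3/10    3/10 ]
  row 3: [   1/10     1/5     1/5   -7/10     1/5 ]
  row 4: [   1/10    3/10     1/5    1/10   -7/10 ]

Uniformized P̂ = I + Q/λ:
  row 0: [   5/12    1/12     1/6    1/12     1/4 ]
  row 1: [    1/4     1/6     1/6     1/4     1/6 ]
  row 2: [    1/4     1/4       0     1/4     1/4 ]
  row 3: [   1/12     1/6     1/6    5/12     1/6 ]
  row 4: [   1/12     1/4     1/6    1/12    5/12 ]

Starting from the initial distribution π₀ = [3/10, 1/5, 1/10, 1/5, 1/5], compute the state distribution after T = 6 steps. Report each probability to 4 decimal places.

t=0: π = [0.3000, 0.2000, 0.1000, 0.2000, 0.2000]
t=1: π = [0.2333, 0.1667, 0.1500, 0.2000, 0.2500]
t=2: π = [0.2139, 0.1806, 0.1417, 0.2028, 0.2611]
t=3: π = [0.2083, 0.1824, 0.1431, 0.2046, 0.2616]
t=4: π = [0.2070, 0.1830, 0.1428, 0.2058, 0.2613]
t=5: π = [0.2066, 0.1831, 0.1429, 0.2062, 0.2612]
t=6: π = [0.2065, 0.1831, 0.1429, 0.2064, 0.2611]

π = [0.2065, 0.1831, 0.1429, 0.2064, 0.2611]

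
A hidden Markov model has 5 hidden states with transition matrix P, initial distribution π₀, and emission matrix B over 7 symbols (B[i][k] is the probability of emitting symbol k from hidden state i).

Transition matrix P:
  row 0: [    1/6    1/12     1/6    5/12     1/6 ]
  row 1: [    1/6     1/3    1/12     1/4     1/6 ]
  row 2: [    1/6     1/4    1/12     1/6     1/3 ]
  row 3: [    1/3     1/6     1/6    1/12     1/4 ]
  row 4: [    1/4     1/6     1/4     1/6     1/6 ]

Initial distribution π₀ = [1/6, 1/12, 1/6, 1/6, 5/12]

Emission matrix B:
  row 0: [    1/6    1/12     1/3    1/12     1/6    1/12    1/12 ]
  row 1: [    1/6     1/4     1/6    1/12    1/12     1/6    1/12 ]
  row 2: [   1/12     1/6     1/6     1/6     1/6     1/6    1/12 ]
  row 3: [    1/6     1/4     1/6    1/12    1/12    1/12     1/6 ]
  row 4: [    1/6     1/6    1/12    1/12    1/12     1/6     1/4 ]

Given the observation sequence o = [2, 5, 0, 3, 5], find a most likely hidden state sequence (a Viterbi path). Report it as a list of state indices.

t=0: δ = [5.556e-02, 1.389e-02, 2.778e-02, 2.778e-02, 3.472e-02]  (obs o_0=2)
t=1: δ = [7.716e-04, 1.157e-03, 1.543e-03, 1.929e-03, 1.543e-03]  ψ = [0, 2, 0, 0, 0]  (obs o_1=5)
t=2: δ = [1.072e-04, 6.430e-05, 3.215e-05, 5.358e-05, 8.573e-05]  ψ = [3, 1, 4, 0, 2]  (obs o_2=0)
t=3: δ = [1.786e-06, 1.786e-06, 3.572e-06, 3.721e-06, 1.488e-06]  ψ = [4, 1, 4, 0, 0]  (obs o_3=3)
t=4: δ = [1.034e-07, 1.488e-07, 1.034e-07, 6.202e-08, 1.985e-07]  ψ = [3, 2, 3, 0, 2]  (obs o_4=5)
backtrack: best end state = 4; path = [0, 2, 4, 2, 4]

path = [0, 2, 4, 2, 4]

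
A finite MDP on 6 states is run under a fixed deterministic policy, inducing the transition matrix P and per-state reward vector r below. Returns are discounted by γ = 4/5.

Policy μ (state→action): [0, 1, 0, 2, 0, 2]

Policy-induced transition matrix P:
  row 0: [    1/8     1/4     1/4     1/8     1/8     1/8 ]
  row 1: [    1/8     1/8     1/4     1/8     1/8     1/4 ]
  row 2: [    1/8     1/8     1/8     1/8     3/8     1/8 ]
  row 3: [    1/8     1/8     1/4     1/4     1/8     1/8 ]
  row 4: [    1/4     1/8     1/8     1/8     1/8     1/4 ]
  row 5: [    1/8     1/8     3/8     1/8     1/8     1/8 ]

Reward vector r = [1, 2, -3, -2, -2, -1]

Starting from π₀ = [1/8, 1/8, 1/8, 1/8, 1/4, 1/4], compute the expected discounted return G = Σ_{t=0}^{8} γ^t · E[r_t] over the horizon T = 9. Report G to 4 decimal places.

t=0: π = [0.1250, 0.1250, 0.1250, 0.1250, 0.2500, 0.2500], E[r] = -1.0000, γ^t·E[r] = -1.000000, running G = -1.000000
t=1: π = [0.1563, 0.1406, 0.2344, 0.1406, 0.1563, 0.1719], E[r] = -1.0313, γ^t·E[r] = -0.825000, running G = -1.825000
t=2: π = [0.1445, 0.1445, 0.2227, 0.1426, 0.1836, 0.1621], E[r] = -1.0488, γ^t·E[r] = -0.671250, running G = -2.496250
t=3: π = [0.1479, 0.1431, 0.2195, 0.1428, 0.1807, 0.1660], E[r] = -1.0374, γ^t·E[r] = -0.531125, running G = -3.027375
t=4: π = [0.1476, 0.1435, 0.2207, 0.1429, 0.1799, 0.1655], E[r] = -1.0385, γ^t·E[r] = -0.425388, running G = -3.452763
t=5: π = [0.1475, 0.1434, 0.2206, 0.1429, 0.1802, 0.1654], E[r] = -1.0389, γ^t·E[r] = -0.340441, running G = -3.793204
t=6: π = [0.1475, 0.1434, 0.2206, 0.1429, 0.1802, 0.1655], E[r] = -1.0388, γ^t·E[r] = -0.272319, running G = -4.065523
t=7: π = [0.1475, 0.1434, 0.2206, 0.1429, 0.1801, 0.1654], E[r] = -1.0388, γ^t·E[r] = -0.217857, running G = -4.283380
t=8: π = [0.1475, 0.1434, 0.2206, 0.1429, 0.1801, 0.1654], E[r] = -1.0388, γ^t·E[r] = -0.174286, running G = -4.457666

G = -4.4577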